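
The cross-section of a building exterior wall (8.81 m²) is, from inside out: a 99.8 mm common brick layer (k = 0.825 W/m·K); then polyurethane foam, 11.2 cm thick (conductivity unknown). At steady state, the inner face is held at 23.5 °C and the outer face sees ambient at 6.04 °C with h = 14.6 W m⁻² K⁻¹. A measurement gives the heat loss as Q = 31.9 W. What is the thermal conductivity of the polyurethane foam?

ΣR = ΔT/Q = |23.5 − 6.04|/31.9 = 0.5473 K/W
Known resistances:
  R_common brick = L/(kA) = 0.0998/(0.825·8.81) = 0.01373 K/W
  R_conv,out = 1/(hA) = 1/(14.6·8.81) = 0.007774 K/W
R_polyurethane foam = ΣR − ΣR_known = 0.5473 − 0.02150 = 0.5258 K/W
L/(kA) = 0.5258 ⇒ k = 0.112/(0.5258·8.81) = 0.0242 W/m·K

k = 0.0242 W/m·K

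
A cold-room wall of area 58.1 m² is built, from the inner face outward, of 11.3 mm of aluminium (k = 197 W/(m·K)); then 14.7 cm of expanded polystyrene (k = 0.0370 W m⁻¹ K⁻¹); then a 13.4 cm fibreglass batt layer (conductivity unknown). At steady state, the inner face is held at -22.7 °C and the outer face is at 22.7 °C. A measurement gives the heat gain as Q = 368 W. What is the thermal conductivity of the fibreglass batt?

ΣR = ΔT/Q = |-22.7 − 22.7|/368 = 0.1234 K/W
Known resistances:
  R_aluminium = L/(kA) = 0.0113/(197·58.1) = 9.873×10^-7 K/W
  R_expanded polystyrene = L/(kA) = 0.147/(0.0370·58.1) = 0.06838 K/W
R_fibreglass batt = ΣR − ΣR_known = 0.1234 − 0.06838 = 0.05502 K/W
L/(kA) = 0.05502 ⇒ k = 0.134/(0.05502·58.1) = 0.0419 W/m·K

k = 0.0419 W/m·K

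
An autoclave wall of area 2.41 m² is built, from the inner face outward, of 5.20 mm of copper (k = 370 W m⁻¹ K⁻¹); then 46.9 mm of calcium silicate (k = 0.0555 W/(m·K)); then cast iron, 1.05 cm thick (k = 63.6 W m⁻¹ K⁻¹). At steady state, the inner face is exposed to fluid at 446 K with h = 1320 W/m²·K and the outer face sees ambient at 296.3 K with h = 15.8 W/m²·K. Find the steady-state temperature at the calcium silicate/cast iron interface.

T = 306.7 K

Treat each layer as a resistance in series:
  R_conv,in = 1/(hA) = 1/(1320·2.41) = 3.143×10^-4 K/W
  R_copper = L/(kA) = 0.00520/(370·2.41) = 5.832×10^-6 K/W
  R_calcium silicate = L/(kA) = 0.0469/(0.0555·2.41) = 0.3506 K/W
  R_cast iron = L/(kA) = 0.0105/(63.6·2.41) = 6.850×10^-5 K/W
  R_conv,out = 1/(hA) = 1/(15.8·2.41) = 0.02626 K/W
ΣR = 3.143×10^-4 + 5.832×10^-6 + 0.3506 + 6.850×10^-5 + 0.02626 = 0.3772 K/W
Q = ΔT/ΣR = (446 K − 296.3 K)/0.3772 = 396.9 W
From the inner boundary to the calcium silicate/cast iron interface, ΣR_partial = 0.3509 K/W.
T_interface = T_in − Q·ΣR_partial = 446 K − (396.9)(0.3509) = 306.7 K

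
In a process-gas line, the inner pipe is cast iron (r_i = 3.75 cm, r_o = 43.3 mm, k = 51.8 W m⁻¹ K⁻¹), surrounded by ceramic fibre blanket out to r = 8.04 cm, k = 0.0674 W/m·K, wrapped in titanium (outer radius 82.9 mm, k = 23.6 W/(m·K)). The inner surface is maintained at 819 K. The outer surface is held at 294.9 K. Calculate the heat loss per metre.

Resistance network (inner→outer):
  R'_cast iron = ln(0.0433/0.0375)/(2πk) = 0.1438/(2π·51.8) = 4.419×10^-4 m·K/W
  R'_ceramic fibre blanket = ln(0.0804/0.0433)/(2πk) = 0.6189/(2π·0.0674) = 1.461 m·K/W
  R'_titanium = ln(0.0829/0.0804)/(2πk) = 0.03062/(2π·23.6) = 2.065×10^-4 m·K/W
ΣR = 4.419×10^-4 + 1.461 + 2.065×10^-4 = 1.462 m·K/W
Q' = ΔT/ΣR = (819 K − 294.9 K)/1.462 = 358 W/m

Q' = 358 W/m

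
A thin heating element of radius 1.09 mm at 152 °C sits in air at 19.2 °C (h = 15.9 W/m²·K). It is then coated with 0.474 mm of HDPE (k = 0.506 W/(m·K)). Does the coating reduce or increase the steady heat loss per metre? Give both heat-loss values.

increases: 14.5 → 20.4 W/m

Critical radius for a cylinder: r_cr = k/h = 0.0318 m = 3.18 cm.
Outer radius after coating: r₂ = 0.00109 + 4.74×10^-4 = 0.001564 m.
Since r₁ < r_cr and r₂ ≤ r_cr, the coating moves toward the maximum at r_cr — heat loss rises.
Bare: R = 1/(2πr₁h) = 9.183 m·K/W; Q = 132.8/9.183 = 14.5 W/m.
Coated: R = R_cond + R_conv = 6.514 m·K/W; Q = 132.8/6.514 = 20.4 W/m.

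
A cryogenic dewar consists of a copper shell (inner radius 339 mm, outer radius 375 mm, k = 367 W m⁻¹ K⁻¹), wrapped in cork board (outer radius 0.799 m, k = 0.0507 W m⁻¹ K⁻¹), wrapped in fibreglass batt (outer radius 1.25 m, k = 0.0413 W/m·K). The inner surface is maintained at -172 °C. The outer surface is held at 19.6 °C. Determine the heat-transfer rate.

Q = 62.0 W

Series thermal resistances, inner to outer:
  R_copper = (1/0.339 − 1/0.375)/(4πk) = 0.2832/(4π·367) = 6.140×10^-5 K/W
  R_cork board = (1/0.375 − 1/0.799)/(4πk) = 1.415/(4π·0.0507) = 2.221 K/W
  R_fibreglass batt = (1/0.799 − 1/1.25)/(4πk) = 0.4516/(4π·0.0413) = 0.8701 K/W
ΣR = 6.140×10^-5 + 2.221 + 0.8701 = 3.091 K/W
Q = ΔT/ΣR = (-172 °C − 19.6 °C)/3.091 = -62.0 W
(Negative Q ⇒ heat flows inward; heat gain = 62.0 W.)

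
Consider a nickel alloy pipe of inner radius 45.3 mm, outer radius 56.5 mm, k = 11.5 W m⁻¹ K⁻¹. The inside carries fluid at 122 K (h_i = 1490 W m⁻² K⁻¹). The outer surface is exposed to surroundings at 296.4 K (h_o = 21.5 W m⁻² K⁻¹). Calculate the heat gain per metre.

Treat each layer as a resistance in series:
  R'_conv,in = 1/(2πr h) = 1/(2π·0.0453·1490) = 0.002358 m·K/W
  R'_nickel alloy = ln(0.0565/0.0453)/(2πk) = 0.2209/(2π·11.5) = 0.003058 m·K/W
  R'_conv,out = 1/(2πr h) = 1/(2π·0.0565·21.5) = 0.1310 m·K/W
ΣR = 0.002358 + 0.003058 + 0.1310 = 0.1364 m·K/W
Q' = ΔT/ΣR = (122 K − 296.4 K)/0.1364 = -1280 W/m
(Negative Q' ⇒ heat flows inward; heat gain = 1280 W/m.)

Q' = 1280 W/m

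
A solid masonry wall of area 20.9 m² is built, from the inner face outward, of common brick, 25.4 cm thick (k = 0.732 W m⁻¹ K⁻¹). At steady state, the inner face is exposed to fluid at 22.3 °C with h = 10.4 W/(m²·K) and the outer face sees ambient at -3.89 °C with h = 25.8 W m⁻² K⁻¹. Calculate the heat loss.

Treat each layer as a resistance in series:
  R_conv,in = 1/(hA) = 1/(10.4·20.9) = 0.004601 K/W
  R_common brick = L/(kA) = 0.254/(0.732·20.9) = 0.01660 K/W
  R_conv,out = 1/(hA) = 1/(25.8·20.9) = 0.001855 K/W
ΣR = 0.004601 + 0.01660 + 0.001855 = 0.02306 K/W
Q = ΔT/ΣR = (22.3 °C − -3.89 °C)/0.02306 = 1140 W

Q = 1140 W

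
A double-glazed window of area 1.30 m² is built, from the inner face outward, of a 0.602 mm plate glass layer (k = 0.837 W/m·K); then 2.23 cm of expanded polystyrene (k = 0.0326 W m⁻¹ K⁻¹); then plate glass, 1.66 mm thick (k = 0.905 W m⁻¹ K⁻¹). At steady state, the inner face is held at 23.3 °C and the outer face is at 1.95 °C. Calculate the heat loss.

Treat each layer as a resistance in series:
  R_plate glass = L/(kA) = 6.02×10^-4/(0.837·1.30) = 5.533×10^-4 K/W
  R_expanded polystyrene = L/(kA) = 0.0223/(0.0326·1.30) = 0.5262 K/W
  R_plate glass = L/(kA) = 0.00166/(0.905·1.30) = 0.001411 K/W
ΣR = 5.533×10^-4 + 0.5262 + 0.001411 = 0.5282 K/W
Q = ΔT/ΣR = (23.3 °C − 1.95 °C)/0.5282 = 40.4 W

Q = 40.4 W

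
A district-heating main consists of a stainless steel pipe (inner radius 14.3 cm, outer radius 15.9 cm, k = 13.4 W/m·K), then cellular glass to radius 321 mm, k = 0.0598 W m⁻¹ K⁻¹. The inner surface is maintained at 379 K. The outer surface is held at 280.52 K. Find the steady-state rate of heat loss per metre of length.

Q' = 52.6 W/m

Series thermal resistances, inner to outer:
  R'_stainless steel = ln(0.159/0.143)/(2πk) = 0.1061/(2π·13.4) = 0.001260 m·K/W
  R'_cellular glass = ln(0.321/0.159)/(2πk) = 0.7025/(2π·0.0598) = 1.870 m·K/W
ΣR = 0.001260 + 1.870 = 1.871 m·K/W
Q' = ΔT/ΣR = (379 K − 280.52 K)/1.871 = 52.6 W/m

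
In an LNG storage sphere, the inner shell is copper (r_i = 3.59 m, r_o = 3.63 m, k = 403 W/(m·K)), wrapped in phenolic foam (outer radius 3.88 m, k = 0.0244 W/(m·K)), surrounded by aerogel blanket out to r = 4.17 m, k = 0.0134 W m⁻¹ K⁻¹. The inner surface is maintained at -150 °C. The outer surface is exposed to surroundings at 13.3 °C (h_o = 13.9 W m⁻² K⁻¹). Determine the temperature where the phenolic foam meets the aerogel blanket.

Resistance network (inner→outer):
  R_copper = (1/3.59 − 1/3.63)/(4πk) = 0.003069/(4π·403) = 6.061×10^-7 K/W
  R_phenolic foam = (1/3.63 − 1/3.88)/(4πk) = 0.01775/(4π·0.0244) = 0.05789 K/W
  R_aerogel blanket = (1/3.88 − 1/4.17)/(4πk) = 0.01792/(4π·0.0134) = 0.1064 K/W
  R_conv,out = 1/(4πr²h) = 1/(4π·4.17²·13.9) = 3.292×10^-4 K/W
ΣR = 6.061×10^-7 + 0.05789 + 0.1064 + 3.292×10^-4 = 0.1646 K/W
Q = ΔT/ΣR = (-150 °C − 13.3 °C)/0.1646 = -992.1 W
From the inner boundary to the phenolic foam/aerogel blanket interface, ΣR_partial = 0.05789 K/W.
T_interface = T_in − Q·ΣR_partial = -150 °C − (-992.1)(0.05789) = -92.6 °C

T = -92.6 °C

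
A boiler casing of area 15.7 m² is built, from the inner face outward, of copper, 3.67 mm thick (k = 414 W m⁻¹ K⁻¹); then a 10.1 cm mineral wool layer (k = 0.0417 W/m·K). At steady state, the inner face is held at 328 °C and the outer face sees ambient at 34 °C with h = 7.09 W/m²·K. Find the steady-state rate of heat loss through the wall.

Q = 1800 W

Series thermal resistances, inner to outer:
  R_copper = L/(kA) = 0.00367/(414·15.7) = 5.646×10^-7 K/W
  R_mineral wool = L/(kA) = 0.101/(0.0417·15.7) = 0.1543 K/W
  R_conv,out = 1/(hA) = 1/(7.09·15.7) = 0.008984 K/W
ΣR = 5.646×10^-7 + 0.1543 + 0.008984 = 0.1633 K/W
Q = ΔT/ΣR = (328 °C − 34 °C)/0.1633 = 1800 W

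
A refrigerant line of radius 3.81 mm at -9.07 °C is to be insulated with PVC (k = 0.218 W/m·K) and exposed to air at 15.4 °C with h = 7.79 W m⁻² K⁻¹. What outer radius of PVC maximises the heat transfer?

r_cr = 2.80 cm

For a cylinder, r_cr = k_ins/h = 0.218/7.79 = 0.0280 m = 2.80 cm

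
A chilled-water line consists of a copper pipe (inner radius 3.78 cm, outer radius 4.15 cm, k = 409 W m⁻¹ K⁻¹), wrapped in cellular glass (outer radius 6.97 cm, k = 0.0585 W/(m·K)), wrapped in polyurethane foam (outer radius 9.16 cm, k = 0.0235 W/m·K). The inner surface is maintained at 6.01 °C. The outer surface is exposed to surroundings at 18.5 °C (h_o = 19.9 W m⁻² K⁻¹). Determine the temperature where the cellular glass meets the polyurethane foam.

T = 11.3 °C

Series thermal resistances, inner to outer:
  R'_copper = ln(0.0415/0.0378)/(2πk) = 0.09338/(2π·409) = 3.634×10^-5 m·K/W
  R'_cellular glass = ln(0.0697/0.0415)/(2πk) = 0.5185/(2π·0.0585) = 1.411 m·K/W
  R'_polyurethane foam = ln(0.0916/0.0697)/(2πk) = 0.2732/(2π·0.0235) = 1.850 m·K/W
  R'_conv,out = 1/(2πr h) = 1/(2π·0.0916·19.9) = 0.08731 m·K/W
ΣR = 3.634×10^-5 + 1.411 + 1.850 + 0.08731 = 3.348 m·K/W
Q' = ΔT/ΣR = (6.01 °C − 18.5 °C)/3.348 = -3.731 W/m
From the inner boundary to the cellular glass/polyurethane foam interface, ΣR_partial = 1.411 m·K/W.
T_interface = T_in − Q'·ΣR_partial = 6.01 °C − (-3.731)(1.411) = 11.3 °C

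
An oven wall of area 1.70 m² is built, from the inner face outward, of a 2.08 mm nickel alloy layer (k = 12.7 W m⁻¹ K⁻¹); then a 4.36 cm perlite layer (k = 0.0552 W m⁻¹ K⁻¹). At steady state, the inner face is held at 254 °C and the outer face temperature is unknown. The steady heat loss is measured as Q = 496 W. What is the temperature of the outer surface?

T_out = 23.5 °C

Sum the resistances:
  R_nickel alloy = L/(kA) = 0.00208/(12.7·1.70) = 9.634×10^-5 K/W
  R_perlite = L/(kA) = 0.0436/(0.0552·1.70) = 0.4646 K/W
ΣR = 0.4647 K/W
ΔT = Q·ΣR = 496 × 0.4647 = 230.5 K
Heat flows outward, so T_out = T_in − ΔT = 254 − 230.5 = 23.5 °C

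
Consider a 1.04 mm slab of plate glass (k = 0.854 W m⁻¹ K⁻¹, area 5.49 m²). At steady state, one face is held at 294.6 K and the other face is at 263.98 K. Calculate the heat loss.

Q = kA·ΔT/L = 0.854 × 5.49 × |294.6 K − 263.98 K| / 0.00104 = 1.38×10^5 W

Q = 1.38×10^5 W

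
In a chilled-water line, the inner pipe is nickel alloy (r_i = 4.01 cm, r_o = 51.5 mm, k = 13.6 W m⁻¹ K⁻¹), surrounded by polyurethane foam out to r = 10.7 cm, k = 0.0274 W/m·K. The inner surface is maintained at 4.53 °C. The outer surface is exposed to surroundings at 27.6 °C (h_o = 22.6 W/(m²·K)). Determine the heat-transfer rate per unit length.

Q' = 5.34 W/m

Treat each layer as a resistance in series:
  R'_nickel alloy = ln(0.0515/0.0401)/(2πk) = 0.2502/(2π·13.6) = 0.002928 m·K/W
  R'_polyurethane foam = ln(0.107/0.0515)/(2πk) = 0.7312/(2π·0.0274) = 4.248 m·K/W
  R'_conv,out = 1/(2πr h) = 1/(2π·0.107·22.6) = 0.06582 m·K/W
ΣR = 0.002928 + 4.248 + 0.06582 = 4.317 m·K/W
Q' = ΔT/ΣR = (4.53 °C − 27.6 °C)/4.317 = -5.34 W/m
(Negative Q' ⇒ heat flows inward; heat gain = 5.34 W/m.)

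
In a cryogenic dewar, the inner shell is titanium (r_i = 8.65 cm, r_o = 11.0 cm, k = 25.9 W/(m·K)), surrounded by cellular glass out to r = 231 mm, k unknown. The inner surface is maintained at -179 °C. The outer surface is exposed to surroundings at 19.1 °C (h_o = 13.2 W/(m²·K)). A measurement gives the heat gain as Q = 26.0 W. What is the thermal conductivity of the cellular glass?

k = 0.0505 W/m·K

ΣR = ΔT/Q = |-179 − 19.1|/26.0 = 7.619 K/W
Known resistances:
  R_titanium = (1/0.0865 − 1/0.110)/(4πk) = 2.470/(4π·25.9) = 0.007588 K/W
  R_conv,out = 1/(4πr²h) = 1/(4π·0.231²·13.2) = 0.1130 K/W
R_cellular glass = ΣR − ΣR_known = 7.619 − 0.1206 = 7.498 K/W
(1/r₁−1/r₂)/(4πk) = 7.498 ⇒ k = 4.762/(4π·7.498) = 0.0505 W/m·K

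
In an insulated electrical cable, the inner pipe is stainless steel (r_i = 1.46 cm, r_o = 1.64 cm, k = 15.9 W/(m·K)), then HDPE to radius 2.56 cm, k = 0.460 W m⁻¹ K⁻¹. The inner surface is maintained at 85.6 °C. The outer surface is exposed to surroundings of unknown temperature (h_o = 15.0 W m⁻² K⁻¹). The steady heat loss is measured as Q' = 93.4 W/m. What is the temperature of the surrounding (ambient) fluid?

Sum the resistances:
  R'_stainless steel = ln(0.0164/0.0146)/(2πk) = 0.1163/(2π·15.9) = 0.001164 m·K/W
  R'_HDPE = ln(0.0256/0.0164)/(2πk) = 0.4453/(2π·0.460) = 0.1541 m·K/W
  R'_conv,out = 1/(2πr h) = 1/(2π·0.0256·15.0) = 0.4145 m·K/W
ΣR = 0.5697 m·K/W
ΔT = Q'·ΣR = 93.4 × 0.5697 = 53.21 K
Heat flows outward, so T_out = T_in − ΔT = 85.6 − 53.21 = 32.4 °C

T_out = 32.4 °C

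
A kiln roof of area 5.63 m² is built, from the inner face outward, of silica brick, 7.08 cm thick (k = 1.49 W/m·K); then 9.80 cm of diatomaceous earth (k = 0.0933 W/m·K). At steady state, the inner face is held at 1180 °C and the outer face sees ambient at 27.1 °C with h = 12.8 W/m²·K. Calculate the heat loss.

Resistance network (inner→outer):
  R_silica brick = L/(kA) = 0.0708/(1.49·5.63) = 0.008440 K/W
  R_diatomaceous earth = L/(kA) = 0.0980/(0.0933·5.63) = 0.1866 K/W
  R_conv,out = 1/(hA) = 1/(12.8·5.63) = 0.01388 K/W
ΣR = 0.008440 + 0.1866 + 0.01388 = 0.2089 K/W
Q = ΔT/ΣR = (1180 °C − 27.1 °C)/0.2089 = 5520 W

Q = 5520 W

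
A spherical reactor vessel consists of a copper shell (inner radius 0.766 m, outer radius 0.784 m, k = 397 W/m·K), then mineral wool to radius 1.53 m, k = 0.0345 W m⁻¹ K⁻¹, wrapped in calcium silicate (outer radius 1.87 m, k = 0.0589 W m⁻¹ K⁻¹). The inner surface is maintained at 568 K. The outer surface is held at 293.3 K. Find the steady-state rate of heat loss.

Treat each layer as a resistance in series:
  R_copper = (1/0.766 − 1/0.784)/(4πk) = 0.02997/(4π·397) = 6.008×10^-6 K/W
  R_mineral wool = (1/0.784 − 1/1.53)/(4πk) = 0.6219/(4π·0.0345) = 1.435 K/W
  R_calcium silicate = (1/1.53 − 1/1.87)/(4πk) = 0.1188/(4π·0.0589) = 0.1606 K/W
ΣR = 6.008×10^-6 + 1.435 + 0.1606 = 1.596 K/W
Q = ΔT/ΣR = (568 K − 293.3 K)/1.596 = 172 W

Q = 172 W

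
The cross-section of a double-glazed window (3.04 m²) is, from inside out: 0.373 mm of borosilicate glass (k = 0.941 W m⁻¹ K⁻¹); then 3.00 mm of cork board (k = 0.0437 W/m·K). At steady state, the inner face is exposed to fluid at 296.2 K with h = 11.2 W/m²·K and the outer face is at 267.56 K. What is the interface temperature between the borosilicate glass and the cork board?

T = 279.98 K

Series thermal resistances, inner to outer:
  R_conv,in = 1/(hA) = 1/(11.2·3.04) = 0.02937 K/W
  R_borosilicate glass = L/(kA) = 3.73×10^-4/(0.941·3.04) = 1.304×10^-4 K/W
  R_cork board = L/(kA) = 0.00300/(0.0437·3.04) = 0.02258 K/W
ΣR = 0.02937 + 1.304×10^-4 + 0.02258 = 0.05208 K/W
Q = ΔT/ΣR = (296.2 K − 267.56 K)/0.05208 = 549.9 W
From the inner boundary to the borosilicate glass/cork board interface, ΣR_partial = 0.02950 K/W.
T_interface = T_in − Q·ΣR_partial = 296.2 K − (549.9)(0.02950) = 279.98 K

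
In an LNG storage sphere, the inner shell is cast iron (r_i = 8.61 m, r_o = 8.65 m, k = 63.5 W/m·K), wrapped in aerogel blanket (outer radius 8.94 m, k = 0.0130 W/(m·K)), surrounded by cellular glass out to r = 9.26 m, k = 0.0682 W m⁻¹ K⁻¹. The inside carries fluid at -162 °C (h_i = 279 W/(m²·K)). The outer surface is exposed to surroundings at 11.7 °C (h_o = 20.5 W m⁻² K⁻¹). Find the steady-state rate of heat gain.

Q = 6310 W

Series thermal resistances, inner to outer:
  R_conv,in = 1/(4πr²h) = 1/(4π·8.61²·279) = 3.848×10^-6 K/W
  R_cast iron = (1/8.61 − 1/8.65)/(4πk) = 5.371×10^-4/(4π·63.5) = 6.731×10^-7 K/W
  R_aerogel blanket = (1/8.65 − 1/8.94)/(4πk) = 0.003750/(4π·0.0130) = 0.02296 K/W
  R_cellular glass = (1/8.94 − 1/9.26)/(4πk) = 0.003865/(4π·0.0682) = 0.004510 K/W
  R_conv,out = 1/(4πr²h) = 1/(4π·9.26²·20.5) = 4.527×10^-5 K/W
ΣR = 3.848×10^-6 + 6.731×10^-7 + 0.02296 + 0.004510 + 4.527×10^-5 = 0.02752 K/W
Q = ΔT/ΣR = (-162 °C − 11.7 °C)/0.02752 = -6310 W
(Negative Q ⇒ heat flows inward; heat gain = 6310 W.)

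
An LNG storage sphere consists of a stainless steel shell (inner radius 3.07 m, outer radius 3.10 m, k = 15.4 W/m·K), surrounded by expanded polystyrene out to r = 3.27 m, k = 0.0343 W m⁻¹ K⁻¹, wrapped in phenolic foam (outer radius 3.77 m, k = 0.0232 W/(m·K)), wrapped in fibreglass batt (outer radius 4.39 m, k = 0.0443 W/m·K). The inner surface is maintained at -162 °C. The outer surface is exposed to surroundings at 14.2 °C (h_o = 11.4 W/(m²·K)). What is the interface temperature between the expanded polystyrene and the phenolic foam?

Treat each layer as a resistance in series:
  R_stainless steel = (1/3.07 − 1/3.10)/(4πk) = 0.003152/(4π·15.4) = 1.629×10^-5 K/W
  R_expanded polystyrene = (1/3.10 − 1/3.27)/(4πk) = 0.01677/(4π·0.0343) = 0.03891 K/W
  R_phenolic foam = (1/3.27 − 1/3.77)/(4πk) = 0.04056/(4π·0.0232) = 0.1391 K/W
  R_fibreglass batt = (1/3.77 − 1/4.39)/(4πk) = 0.03746/(4π·0.0443) = 0.06729 K/W
  R_conv,out = 1/(4πr²h) = 1/(4π·4.39²·11.4) = 3.622×10^-4 K/W
ΣR = 1.629×10^-5 + 0.03891 + 0.1391 + 0.06729 + 3.622×10^-4 = 0.2457 K/W
Q = ΔT/ΣR = (-162 °C − 14.2 °C)/0.2457 = -717.1 W
From the inner boundary to the expanded polystyrene/phenolic foam interface, ΣR_partial = 0.03893 K/W.
T_interface = T_in − Q·ΣR_partial = -162 °C − (-717.1)(0.03893) = -134 °C

T = -134 °C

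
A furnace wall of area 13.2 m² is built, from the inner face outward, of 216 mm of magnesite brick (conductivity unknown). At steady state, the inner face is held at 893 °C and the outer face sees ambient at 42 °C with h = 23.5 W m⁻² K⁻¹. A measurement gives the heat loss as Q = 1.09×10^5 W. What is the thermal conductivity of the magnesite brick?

k = 3.57 W/m·K

ΣR = ΔT/Q = |893 − 42|/1.09×10^5 = 0.007807 K/W
Known resistances:
  R_conv,out = 1/(hA) = 1/(23.5·13.2) = 0.003224 K/W
R_magnesite brick = ΣR − ΣR_known = 0.007807 − 0.003224 = 0.004583 K/W
L/(kA) = 0.004583 ⇒ k = 0.216/(0.004583·13.2) = 3.57 W/m·K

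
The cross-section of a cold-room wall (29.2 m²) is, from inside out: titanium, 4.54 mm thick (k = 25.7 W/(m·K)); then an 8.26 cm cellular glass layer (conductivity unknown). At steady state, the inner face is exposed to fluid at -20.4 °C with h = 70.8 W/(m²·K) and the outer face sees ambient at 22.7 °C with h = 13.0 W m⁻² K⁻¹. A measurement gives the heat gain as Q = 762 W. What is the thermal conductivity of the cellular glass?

k = 0.0529 W/m·K

ΣR = ΔT/Q = |-20.4 − 22.7|/762 = 0.05656 K/W
Known resistances:
  R_conv,in = 1/(hA) = 1/(70.8·29.2) = 4.837×10^-4 K/W
  R_titanium = L/(kA) = 0.00454/(25.7·29.2) = 6.050×10^-6 K/W
  R_conv,out = 1/(hA) = 1/(13.0·29.2) = 0.002634 K/W
R_cellular glass = ΣR − ΣR_known = 0.05656 − 0.003124 = 0.05344 K/W
L/(kA) = 0.05344 ⇒ k = 0.0826/(0.05344·29.2) = 0.0529 W/m·K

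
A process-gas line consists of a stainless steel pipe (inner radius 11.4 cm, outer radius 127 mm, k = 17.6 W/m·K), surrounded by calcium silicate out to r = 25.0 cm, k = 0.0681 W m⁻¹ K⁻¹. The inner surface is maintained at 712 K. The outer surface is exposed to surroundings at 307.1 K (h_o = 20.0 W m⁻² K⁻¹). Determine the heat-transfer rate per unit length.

Q' = 251 W/m

Resistance network (inner→outer):
  R'_stainless steel = ln(0.127/0.114)/(2πk) = 0.1080/(2π·17.6) = 9.765×10^-4 m·K/W
  R'_calcium silicate = ln(0.250/0.127)/(2πk) = 0.6773/(2π·0.0681) = 1.583 m·K/W
  R'_conv,out = 1/(2πr h) = 1/(2π·0.250·20.0) = 0.03183 m·K/W
ΣR = 9.765×10^-4 + 1.583 + 0.03183 = 1.616 m·K/W
Q' = ΔT/ΣR = (712 K − 307.1 K)/1.616 = 251 W/m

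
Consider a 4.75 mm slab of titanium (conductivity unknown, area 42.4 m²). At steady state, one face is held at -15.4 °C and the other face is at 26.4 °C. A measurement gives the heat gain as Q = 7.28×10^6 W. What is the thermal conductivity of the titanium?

k = 19.5 W/m·K

ΣR = ΔT/Q = |-15.4 − 26.4|/7.28×10^6 = 5.742×10^-6 K/W
L/(kA) = 5.742×10^-6 ⇒ k = 0.00475/(5.742×10^-6·42.4) = 19.5 W/m·K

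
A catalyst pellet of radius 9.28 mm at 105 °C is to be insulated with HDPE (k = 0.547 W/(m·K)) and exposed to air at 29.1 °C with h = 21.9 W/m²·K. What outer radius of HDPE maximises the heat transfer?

r_cr = 5.00 cm

For a sphere, r_cr = 2k_ins/h = 2·0.547/21.9 = 0.0500 m = 5.00 cm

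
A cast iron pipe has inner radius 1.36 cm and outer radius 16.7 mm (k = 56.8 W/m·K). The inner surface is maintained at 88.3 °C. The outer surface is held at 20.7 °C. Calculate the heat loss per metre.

Q' = 117 kW/m

Q' = 2πk·ΔT/ln(r₂/r₁) = 2π × 56.8 × 67.6 / ln(0.0167/0.0136) = 1.17×10^5 W/m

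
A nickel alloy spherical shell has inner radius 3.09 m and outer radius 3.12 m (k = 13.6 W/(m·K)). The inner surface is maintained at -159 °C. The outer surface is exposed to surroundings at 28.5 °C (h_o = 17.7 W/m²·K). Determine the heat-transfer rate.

Treat each layer as a resistance in series:
  R_nickel alloy = (1/3.09 − 1/3.12)/(4πk) = 0.003112/(4π·13.6) = 1.821×10^-5 K/W
  R_conv,out = 1/(4πr²h) = 1/(4π·3.12²·17.7) = 4.619×10^-4 K/W
ΣR = 1.821×10^-5 + 4.619×10^-4 = 4.801×10^-4 K/W
Q = ΔT/ΣR = (-159 °C − 28.5 °C)/4.801×10^-4 = -3.91×10^5 W
(Negative Q ⇒ heat flows inward; heat gain = 3.91×10^5 W.)

Q = 3.91×10^5 W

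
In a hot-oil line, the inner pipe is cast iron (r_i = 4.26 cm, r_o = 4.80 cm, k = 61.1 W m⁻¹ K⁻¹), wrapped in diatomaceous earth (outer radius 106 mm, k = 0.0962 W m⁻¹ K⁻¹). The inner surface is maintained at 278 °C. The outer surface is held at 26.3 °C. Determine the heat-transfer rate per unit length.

Q' = 192 W/m

Series thermal resistances, inner to outer:
  R'_cast iron = ln(0.0480/0.0426)/(2πk) = 0.1193/(2π·61.1) = 3.109×10^-4 m·K/W
  R'_diatomaceous earth = ln(0.106/0.0480)/(2πk) = 0.7922/(2π·0.0962) = 1.311 m·K/W
ΣR = 3.109×10^-4 + 1.311 = 1.311 m·K/W
Q' = ΔT/ΣR = (278 °C − 26.3 °C)/1.311 = 192 W/m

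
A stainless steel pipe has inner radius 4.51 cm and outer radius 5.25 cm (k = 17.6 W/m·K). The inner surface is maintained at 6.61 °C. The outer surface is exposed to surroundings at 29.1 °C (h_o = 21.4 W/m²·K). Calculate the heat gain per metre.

Resistance network (inner→outer):
  R'_stainless steel = ln(0.0525/0.0451)/(2πk) = 0.1519/(2π·17.6) = 0.001374 m·K/W
  R'_conv,out = 1/(2πr h) = 1/(2π·0.0525·21.4) = 0.1417 m·K/W
ΣR = 0.001374 + 0.1417 = 0.1431 m·K/W
Q' = ΔT/ΣR = (6.61 °C − 29.1 °C)/0.1431 = -157 W/m
(Negative Q' ⇒ heat flows inward; heat gain = 157 W/m.)

Q' = 157 W/m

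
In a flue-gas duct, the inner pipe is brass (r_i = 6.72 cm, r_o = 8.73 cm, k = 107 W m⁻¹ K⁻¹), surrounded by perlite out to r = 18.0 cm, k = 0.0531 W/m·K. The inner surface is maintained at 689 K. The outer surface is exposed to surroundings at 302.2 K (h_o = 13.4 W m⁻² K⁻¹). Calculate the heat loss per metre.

Treat each layer as a resistance in series:
  R'_brass = ln(0.0873/0.0672)/(2πk) = 0.2617/(2π·107) = 3.892×10^-4 m·K/W
  R'_perlite = ln(0.180/0.0873)/(2πk) = 0.7236/(2π·0.0531) = 2.169 m·K/W
  R'_conv,out = 1/(2πr h) = 1/(2π·0.180·13.4) = 0.06598 m·K/W
ΣR = 3.892×10^-4 + 2.169 + 0.06598 = 2.235 m·K/W
Q' = ΔT/ΣR = (689 K − 302.2 K)/2.235 = 173 W/m

Q' = 173 W/m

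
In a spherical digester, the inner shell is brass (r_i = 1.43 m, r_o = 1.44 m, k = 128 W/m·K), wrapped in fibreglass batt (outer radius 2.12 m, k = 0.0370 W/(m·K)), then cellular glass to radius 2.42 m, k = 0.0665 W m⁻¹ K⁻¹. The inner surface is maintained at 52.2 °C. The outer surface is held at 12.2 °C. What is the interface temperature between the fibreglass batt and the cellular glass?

T = 17.3 °C

Series thermal resistances, inner to outer:
  R_brass = (1/1.43 − 1/1.44)/(4πk) = 0.004856/(4π·128) = 3.019×10^-6 K/W
  R_fibreglass batt = (1/1.44 − 1/2.12)/(4πk) = 0.2227/(4π·0.0370) = 0.4791 K/W
  R_cellular glass = (1/2.12 − 1/2.42)/(4πk) = 0.05847/(4π·0.0665) = 0.06997 K/W
ΣR = 3.019×10^-6 + 0.4791 + 0.06997 = 0.5491 K/W
Q = ΔT/ΣR = (52.2 °C − 12.2 °C)/0.5491 = 72.85 W
From the inner boundary to the fibreglass batt/cellular glass interface, ΣR_partial = 0.4791 K/W.
T_interface = T_in − Q·ΣR_partial = 52.2 °C − (72.85)(0.4791) = 17.3 °C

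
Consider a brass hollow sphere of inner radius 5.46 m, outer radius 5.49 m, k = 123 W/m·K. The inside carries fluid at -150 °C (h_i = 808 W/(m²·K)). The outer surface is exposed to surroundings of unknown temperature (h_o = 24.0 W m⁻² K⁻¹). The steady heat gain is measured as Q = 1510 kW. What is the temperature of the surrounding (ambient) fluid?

Sum the resistances:
  R_conv,in = 1/(4πr²h) = 1/(4π·5.46²·808) = 3.304×10^-6 K/W
  R_brass = (1/5.46 − 1/5.49)/(4πk) = 0.001001/(4π·123) = 6.475×10^-7 K/W
  R_conv,out = 1/(4πr²h) = 1/(4π·5.49²·24.0) = 1.100×10^-4 K/W
ΣR = 1.140×10^-4 K/W
ΔT = Q·ΣR = 1.51×10^6 × 1.140×10^-4 = 172.1 K
Heat flows inward, so T_out = T_in + ΔT = -150 + 172.1 = 22.1 °C

T_out = 22.1 °C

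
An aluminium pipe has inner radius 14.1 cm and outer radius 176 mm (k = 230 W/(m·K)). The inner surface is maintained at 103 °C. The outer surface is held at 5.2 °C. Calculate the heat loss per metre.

Q' = 637 kW/m

Q' = 2πk·ΔT/ln(r₂/r₁) = 2π × 230 × 97.8 / ln(0.176/0.141) = 6.37×10^5 W/m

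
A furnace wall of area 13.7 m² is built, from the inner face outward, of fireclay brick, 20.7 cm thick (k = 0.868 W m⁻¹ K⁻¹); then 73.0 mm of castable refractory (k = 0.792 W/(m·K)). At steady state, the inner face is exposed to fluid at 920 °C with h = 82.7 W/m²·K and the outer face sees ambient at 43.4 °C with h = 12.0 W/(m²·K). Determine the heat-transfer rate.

Resistance network (inner→outer):
  R_conv,in = 1/(hA) = 1/(82.7·13.7) = 8.826×10^-4 K/W
  R_fireclay brick = L/(kA) = 0.207/(0.868·13.7) = 0.01741 K/W
  R_castable refractory = L/(kA) = 0.0730/(0.792·13.7) = 0.006728 K/W
  R_conv,out = 1/(hA) = 1/(12.0·13.7) = 0.006083 K/W
ΣR = 8.826×10^-4 + 0.01741 + 0.006728 + 0.006083 = 0.03110 K/W
Q = ΔT/ΣR = (920 °C − 43.4 °C)/0.03110 = 28200 W

Q = 28.2 kW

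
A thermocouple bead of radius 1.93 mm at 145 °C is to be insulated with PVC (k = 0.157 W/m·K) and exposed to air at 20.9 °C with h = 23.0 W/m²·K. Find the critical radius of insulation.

r_cr = 1.37 cm

For a sphere, r_cr = 2k_ins/h = 2·0.157/23.0 = 0.0137 m = 1.37 cm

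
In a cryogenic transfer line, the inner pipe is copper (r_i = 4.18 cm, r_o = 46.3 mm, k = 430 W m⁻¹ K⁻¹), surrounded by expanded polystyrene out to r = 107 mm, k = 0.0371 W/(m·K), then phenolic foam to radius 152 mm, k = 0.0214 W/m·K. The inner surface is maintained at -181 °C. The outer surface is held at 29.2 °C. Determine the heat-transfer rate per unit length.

Resistance network (inner→outer):
  R'_copper = ln(0.0463/0.0418)/(2πk) = 0.1022/(2π·430) = 3.784×10^-5 m·K/W
  R'_expanded polystyrene = ln(0.107/0.0463)/(2πk) = 0.8377/(2π·0.0371) = 3.594 m·K/W
  R'_phenolic foam = ln(0.152/0.107)/(2πk) = 0.3511/(2π·0.0214) = 2.611 m·K/W
ΣR = 3.784×10^-5 + 3.594 + 2.611 = 6.205 m·K/W
Q' = ΔT/ΣR = (-181 °C − 29.2 °C)/6.205 = -33.9 W/m
(Negative Q' ⇒ heat flows inward; heat gain = 33.9 W/m.)

Q' = 33.9 W/m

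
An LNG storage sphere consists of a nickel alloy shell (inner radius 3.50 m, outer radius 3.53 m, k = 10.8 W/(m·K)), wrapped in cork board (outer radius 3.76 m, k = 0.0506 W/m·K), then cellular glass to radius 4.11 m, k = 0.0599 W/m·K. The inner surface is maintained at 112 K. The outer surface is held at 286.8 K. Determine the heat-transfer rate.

Q = 3050 W

Treat each layer as a resistance in series:
  R_nickel alloy = (1/3.50 − 1/3.53)/(4πk) = 0.002428/(4π·10.8) = 1.789×10^-5 K/W
  R_cork board = (1/3.53 − 1/3.76)/(4πk) = 0.01733/(4π·0.0506) = 0.02725 K/W
  R_cellular glass = (1/3.76 − 1/4.11)/(4πk) = 0.02265/(4π·0.0599) = 0.03009 K/W
ΣR = 1.789×10^-5 + 0.02725 + 0.03009 = 0.05736 K/W
Q = ΔT/ΣR = (112 K − 286.8 K)/0.05736 = -3050 W
(Negative Q ⇒ heat flows inward; heat gain = 3050 W.)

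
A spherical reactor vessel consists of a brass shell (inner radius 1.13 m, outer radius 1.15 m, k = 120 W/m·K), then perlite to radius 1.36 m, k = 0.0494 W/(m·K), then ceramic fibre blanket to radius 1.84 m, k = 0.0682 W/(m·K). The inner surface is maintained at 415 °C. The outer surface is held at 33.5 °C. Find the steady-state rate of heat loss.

Q = 867 W

Resistance network (inner→outer):
  R_brass = (1/1.13 − 1/1.15)/(4πk) = 0.01539/(4π·120) = 1.021×10^-5 K/W
  R_perlite = (1/1.15 − 1/1.36)/(4πk) = 0.1343/(4π·0.0494) = 0.2163 K/W
  R_ceramic fibre blanket = (1/1.36 − 1/1.84)/(4πk) = 0.1918/(4π·0.0682) = 0.2238 K/W
ΣR = 1.021×10^-5 + 0.2163 + 0.2238 = 0.4401 K/W
Q = ΔT/ΣR = (415 °C − 33.5 °C)/0.4401 = 867 W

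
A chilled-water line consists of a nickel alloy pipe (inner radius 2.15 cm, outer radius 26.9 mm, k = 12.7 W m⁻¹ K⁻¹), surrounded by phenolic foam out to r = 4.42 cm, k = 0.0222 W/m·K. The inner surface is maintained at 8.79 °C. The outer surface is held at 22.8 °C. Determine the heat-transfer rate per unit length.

Treat each layer as a resistance in series:
  R'_nickel alloy = ln(0.0269/0.0215)/(2πk) = 0.2241/(2π·12.7) = 0.002808 m·K/W
  R'_phenolic foam = ln(0.0442/0.0269)/(2πk) = 0.4966/(2π·0.0222) = 3.560 m·K/W
ΣR = 0.002808 + 3.560 = 3.563 m·K/W
Q' = ΔT/ΣR = (8.79 °C − 22.8 °C)/3.563 = -3.93 W/m
(Negative Q' ⇒ heat flows inward; heat gain = 3.93 W/m.)

Q' = 3.93 W/m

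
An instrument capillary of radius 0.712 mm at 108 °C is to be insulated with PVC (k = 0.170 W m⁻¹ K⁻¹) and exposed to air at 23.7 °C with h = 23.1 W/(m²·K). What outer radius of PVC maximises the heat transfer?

r_cr = 0.736 cm

For a cylinder, r_cr = k_ins/h = 0.170/23.1 = 0.00736 m = 0.736 cm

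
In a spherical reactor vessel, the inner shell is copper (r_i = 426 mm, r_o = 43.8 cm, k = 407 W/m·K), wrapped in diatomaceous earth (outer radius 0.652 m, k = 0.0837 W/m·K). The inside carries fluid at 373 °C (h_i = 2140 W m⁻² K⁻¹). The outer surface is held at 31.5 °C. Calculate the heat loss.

Series thermal resistances, inner to outer:
  R_conv,in = 1/(4πr²h) = 1/(4π·0.426²·2140) = 2.049×10^-4 K/W
  R_copper = (1/0.426 − 1/0.438)/(4πk) = 0.06431/(4π·407) = 1.257×10^-5 K/W
  R_diatomaceous earth = (1/0.438 − 1/0.652)/(4πk) = 0.7494/(4π·0.0837) = 0.7125 K/W
ΣR = 2.049×10^-4 + 1.257×10^-5 + 0.7125 = 0.7127 K/W
Q = ΔT/ΣR = (373 °C − 31.5 °C)/0.7127 = 479 W

Q = 479 W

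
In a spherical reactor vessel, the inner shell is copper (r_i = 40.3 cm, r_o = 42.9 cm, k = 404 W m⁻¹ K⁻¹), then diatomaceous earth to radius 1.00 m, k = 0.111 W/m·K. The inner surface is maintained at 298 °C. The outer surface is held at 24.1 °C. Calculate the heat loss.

Q = 287 W

Treat each layer as a resistance in series:
  R_copper = (1/0.403 − 1/0.429)/(4πk) = 0.1504/(4π·404) = 2.962×10^-5 K/W
  R_diatomaceous earth = (1/0.429 − 1/1.00)/(4πk) = 1.331/(4π·0.111) = 0.9542 K/W
ΣR = 2.962×10^-5 + 0.9542 = 0.9542 K/W
Q = ΔT/ΣR = (298 °C − 24.1 °C)/0.9542 = 287 W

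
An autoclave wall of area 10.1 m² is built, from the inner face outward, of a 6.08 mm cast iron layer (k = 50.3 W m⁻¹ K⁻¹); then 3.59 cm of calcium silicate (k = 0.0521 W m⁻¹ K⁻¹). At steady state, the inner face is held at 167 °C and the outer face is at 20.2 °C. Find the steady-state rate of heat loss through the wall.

Q = 2.15 kW

Treat each layer as a resistance in series:
  R_cast iron = L/(kA) = 0.00608/(50.3·10.1) = 1.197×10^-5 K/W
  R_calcium silicate = L/(kA) = 0.0359/(0.0521·10.1) = 0.06822 K/W
ΣR = 1.197×10^-5 + 0.06822 = 0.06823 K/W
Q = ΔT/ΣR = (167 °C − 20.2 °C)/0.06823 = 2150 W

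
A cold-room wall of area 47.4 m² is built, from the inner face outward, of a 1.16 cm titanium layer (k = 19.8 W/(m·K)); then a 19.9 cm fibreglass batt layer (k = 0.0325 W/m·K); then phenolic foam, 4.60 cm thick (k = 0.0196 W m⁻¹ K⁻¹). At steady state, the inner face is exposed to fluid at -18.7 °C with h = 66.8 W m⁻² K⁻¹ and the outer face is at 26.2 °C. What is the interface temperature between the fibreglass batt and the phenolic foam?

Treat each layer as a resistance in series:
  R_conv,in = 1/(hA) = 1/(66.8·47.4) = 3.158×10^-4 K/W
  R_titanium = L/(kA) = 0.0116/(19.8·47.4) = 1.236×10^-5 K/W
  R_fibreglass batt = L/(kA) = 0.199/(0.0325·47.4) = 0.1292 K/W
  R_phenolic foam = L/(kA) = 0.0460/(0.0196·47.4) = 0.04951 K/W
ΣR = 3.158×10^-4 + 1.236×10^-5 + 0.1292 + 0.04951 = 0.1790 K/W
Q = ΔT/ΣR = (-18.7 °C − 26.2 °C)/0.1790 = -250.8 W
From the inner boundary to the fibreglass batt/phenolic foam interface, ΣR_partial = 0.1295 K/W.
T_interface = T_in − Q·ΣR_partial = -18.7 °C − (-250.8)(0.1295) = 13.8 °C

T = 13.8 °C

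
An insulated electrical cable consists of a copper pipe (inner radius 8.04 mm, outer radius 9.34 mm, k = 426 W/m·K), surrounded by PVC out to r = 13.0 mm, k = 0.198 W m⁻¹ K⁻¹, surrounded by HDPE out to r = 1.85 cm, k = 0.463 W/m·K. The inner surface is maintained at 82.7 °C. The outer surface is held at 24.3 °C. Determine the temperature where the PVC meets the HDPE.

Treat each layer as a resistance in series:
  R'_copper = ln(0.00934/0.00804)/(2πk) = 0.1499/(2π·426) = 5.599×10^-5 m·K/W
  R'_PVC = ln(0.0130/0.00934)/(2πk) = 0.3306/(2π·0.198) = 0.2658 m·K/W
  R'_HDPE = ln(0.0185/0.0130)/(2πk) = 0.3528/(2π·0.463) = 0.1213 m·K/W
ΣR = 5.599×10^-5 + 0.2658 + 0.1213 = 0.3872 m·K/W
Q' = ΔT/ΣR = (82.7 °C − 24.3 °C)/0.3872 = 150.8 W/m
From the inner boundary to the PVC/HDPE interface, ΣR_partial = 0.2659 m·K/W.
T_interface = T_in − Q'·ΣR_partial = 82.7 °C − (150.8)(0.2659) = 42.6 °C

T = 42.6 °C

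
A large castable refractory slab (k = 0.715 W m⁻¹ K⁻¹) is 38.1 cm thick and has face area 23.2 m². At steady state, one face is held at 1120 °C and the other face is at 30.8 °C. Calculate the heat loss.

Q = kA·ΔT/L = 0.715 × 23.2 × |1120 °C − 30.8 °C| / 0.381 = 47400 W

Q = 47.4 kW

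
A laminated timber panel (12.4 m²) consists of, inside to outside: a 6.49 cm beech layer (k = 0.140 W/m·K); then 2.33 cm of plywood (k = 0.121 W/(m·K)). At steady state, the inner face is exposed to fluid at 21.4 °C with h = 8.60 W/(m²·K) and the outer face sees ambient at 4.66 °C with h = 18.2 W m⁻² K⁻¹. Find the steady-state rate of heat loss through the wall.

Treat each layer as a resistance in series:
  R_conv,in = 1/(hA) = 1/(8.60·12.4) = 0.009377 K/W
  R_beech = L/(kA) = 0.0649/(0.140·12.4) = 0.03738 K/W
  R_plywood = L/(kA) = 0.0233/(0.121·12.4) = 0.01553 K/W
  R_conv,out = 1/(hA) = 1/(18.2·12.4) = 0.004431 K/W
ΣR = 0.009377 + 0.03738 + 0.01553 + 0.004431 = 0.06672 K/W
Q = ΔT/ΣR = (21.4 °C − 4.66 °C)/0.06672 = 251 W

Q = 251 W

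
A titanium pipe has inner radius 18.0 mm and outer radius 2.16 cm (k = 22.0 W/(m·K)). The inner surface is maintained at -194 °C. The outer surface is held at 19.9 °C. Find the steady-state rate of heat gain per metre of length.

Q' = 162 kW/m

Q' = 2πk·ΔT/ln(r₂/r₁) = 2π × 22.0 × 213.9 / ln(0.0216/0.0180) = 1.62×10^5 W/m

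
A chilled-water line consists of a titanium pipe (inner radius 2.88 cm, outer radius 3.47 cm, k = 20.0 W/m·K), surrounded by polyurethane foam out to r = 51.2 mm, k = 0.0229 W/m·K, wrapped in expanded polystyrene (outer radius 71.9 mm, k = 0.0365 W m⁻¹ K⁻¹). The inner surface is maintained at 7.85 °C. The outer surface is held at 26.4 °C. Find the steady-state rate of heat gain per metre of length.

Resistance network (inner→outer):
  R'_titanium = ln(0.0347/0.0288)/(2πk) = 0.1864/(2π·20.0) = 0.001483 m·K/W
  R'_polyurethane foam = ln(0.0512/0.0347)/(2πk) = 0.3890/(2π·0.0229) = 2.704 m·K/W
  R'_expanded polystyrene = ln(0.0719/0.0512)/(2πk) = 0.3395/(2π·0.0365) = 1.481 m·K/W
ΣR = 0.001483 + 2.704 + 1.481 = 4.186 m·K/W
Q' = ΔT/ΣR = (7.85 °C − 26.4 °C)/4.186 = -4.43 W/m
(Negative Q' ⇒ heat flows inward; heat gain = 4.43 W/m.)

Q' = 4.43 W/m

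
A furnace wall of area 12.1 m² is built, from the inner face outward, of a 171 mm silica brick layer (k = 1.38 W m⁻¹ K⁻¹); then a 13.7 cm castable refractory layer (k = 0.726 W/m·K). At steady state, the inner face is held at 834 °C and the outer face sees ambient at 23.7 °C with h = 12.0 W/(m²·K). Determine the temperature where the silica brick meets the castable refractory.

Series thermal resistances, inner to outer:
  R_silica brick = L/(kA) = 0.171/(1.38·12.1) = 0.01024 K/W
  R_castable refractory = L/(kA) = 0.137/(0.726·12.1) = 0.01560 K/W
  R_conv,out = 1/(hA) = 1/(12.0·12.1) = 0.006887 K/W
ΣR = 0.01024 + 0.01560 + 0.006887 = 0.03273 K/W
Q = ΔT/ΣR = (834 °C − 23.7 °C)/0.03273 = 24760 W
From the inner boundary to the silica brick/castable refractory interface, ΣR_partial = 0.01024 K/W.
T_interface = T_in − Q·ΣR_partial = 834 °C − (24760)(0.01024) = 580 °C

T = 580 °C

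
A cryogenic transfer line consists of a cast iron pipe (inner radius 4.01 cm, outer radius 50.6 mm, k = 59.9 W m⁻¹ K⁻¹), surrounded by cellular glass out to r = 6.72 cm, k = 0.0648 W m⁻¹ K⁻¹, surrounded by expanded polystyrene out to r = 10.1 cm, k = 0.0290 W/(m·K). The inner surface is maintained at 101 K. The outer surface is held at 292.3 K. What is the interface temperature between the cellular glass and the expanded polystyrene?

T = 146 K

Treat each layer as a resistance in series:
  R'_cast iron = ln(0.0506/0.0401)/(2πk) = 0.2326/(2π·59.9) = 6.180×10^-4 m·K/W
  R'_cellular glass = ln(0.0672/0.0506)/(2πk) = 0.2837/(2π·0.0648) = 0.6968 m·K/W
  R'_expanded polystyrene = ln(0.101/0.0672)/(2πk) = 0.4074/(2π·0.0290) = 2.236 m·K/W
ΣR = 6.180×10^-4 + 0.6968 + 2.236 = 2.933 m·K/W
Q' = ΔT/ΣR = (101 K − 292.3 K)/2.933 = -65.22 W/m
From the inner boundary to the cellular glass/expanded polystyrene interface, ΣR_partial = 0.6974 m·K/W.
T_interface = T_in − Q'·ΣR_partial = 101 K − (-65.22)(0.6974) = 146 K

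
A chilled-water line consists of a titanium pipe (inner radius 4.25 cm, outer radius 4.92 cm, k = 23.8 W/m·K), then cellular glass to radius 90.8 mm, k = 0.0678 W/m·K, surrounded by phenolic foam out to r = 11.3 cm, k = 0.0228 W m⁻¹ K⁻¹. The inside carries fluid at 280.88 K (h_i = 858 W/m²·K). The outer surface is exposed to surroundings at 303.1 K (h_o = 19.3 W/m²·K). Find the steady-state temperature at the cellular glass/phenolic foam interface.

T = 291.4 K

Series thermal resistances, inner to outer:
  R'_conv,in = 1/(2πr h) = 1/(2π·0.0425·858) = 0.004365 m·K/W
  R'_titanium = ln(0.0492/0.0425)/(2πk) = 0.1464/(2π·23.8) = 9.789×10^-4 m·K/W
  R'_cellular glass = ln(0.0908/0.0492)/(2πk) = 0.6128/(2π·0.0678) = 1.438 m·K/W
  R'_phenolic foam = ln(0.113/0.0908)/(2πk) = 0.2187/(2π·0.0228) = 1.527 m·K/W
  R'_conv,out = 1/(2πr h) = 1/(2π·0.113·19.3) = 0.07298 m·K/W
ΣR = 0.004365 + 9.789×10^-4 + 1.438 + 1.527 + 0.07298 = 3.043 m·K/W
Q' = ΔT/ΣR = (280.88 K − 303.1 K)/3.043 = -7.302 W/m
From the inner boundary to the cellular glass/phenolic foam interface, ΣR_partial = 1.443 m·K/W.
T_interface = T_in − Q'·ΣR_partial = 280.88 K − (-7.302)(1.443) = 291.4 K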